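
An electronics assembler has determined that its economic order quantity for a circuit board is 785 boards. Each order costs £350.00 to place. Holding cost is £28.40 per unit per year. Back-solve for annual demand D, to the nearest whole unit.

The basic EOQ model gives Q* = √(2DS/H); rearrange for the unknown.
From Q* = √(2DS/H): D = Q*²H / (2S) = 785² × 28.4 / (2 × 350) = 25001.129.

D ≈ 25,001 boards per year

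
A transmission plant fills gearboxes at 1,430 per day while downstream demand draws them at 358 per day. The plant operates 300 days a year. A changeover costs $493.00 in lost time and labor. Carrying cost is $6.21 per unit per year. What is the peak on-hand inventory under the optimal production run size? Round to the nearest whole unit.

Annual demand D = 358 × 300 = 107,400.
Production build-up factor (1 − d/p) = 1 − 358/1,430 = 0.7497.
Q* = √(2DS / (H(1 − d/p))) = √(2 × 107,400 × 493 / (6.21 × 0.7497)).
= √(105,896,400 / 4.6553) ≈ 4769.418.
Maximum inventory = Q*(1 − d/p) = 4769.418 × 0.7497 ≈ 3575.396.

I_max ≈ 3,575 gearboxes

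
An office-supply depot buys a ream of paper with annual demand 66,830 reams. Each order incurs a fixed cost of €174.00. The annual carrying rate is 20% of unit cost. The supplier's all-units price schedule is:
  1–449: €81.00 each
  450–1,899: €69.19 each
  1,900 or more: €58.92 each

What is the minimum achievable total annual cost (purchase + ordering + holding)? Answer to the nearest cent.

TC* ≈ €3,954,938.62

Holding cost per unit per year at price C is H = 0.20·C.
Evaluate total cost at each tier's feasible EOQ or, if the EOQ is below the tier, at the tier's minimum quantity.
Tier 1 (€81.00): EOQ = 1198.2 exceeds tier's upper bound 449, so this tier is dominated.
EOQ at €69.19 = 1296.4 (feasible in tier 2): TC = 66,830×€69.19 + (66,830/1296.4)×174 + (1296.4/2)×0.20×€69.19 = €4,641,907.27.
EOQ at €58.92 = 1404.8 < 1900, so use break Q=1900: TC = 66,830×€58.92 + (66,830/1900.0)×174 + (1900.0/2)×0.20×€58.92 = €3,954,938.62.
Lowest total cost among the candidates is at Q = 1900.0.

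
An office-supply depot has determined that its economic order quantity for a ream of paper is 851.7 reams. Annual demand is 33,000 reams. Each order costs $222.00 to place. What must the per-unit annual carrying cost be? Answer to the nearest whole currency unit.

H ≈ $20

The basic EOQ model gives Q* = √(2DS/H); rearrange for the unknown.
From Q* = √(2DS/H): H = 2DS / Q*² = 2 × 33,000 × 222 / 851.7² = 20.1987.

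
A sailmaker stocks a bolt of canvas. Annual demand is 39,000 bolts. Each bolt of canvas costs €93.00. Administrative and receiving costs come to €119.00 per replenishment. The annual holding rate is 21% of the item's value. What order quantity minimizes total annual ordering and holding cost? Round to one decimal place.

Q* ≈ 689.4 bolts

Holding cost H = 0.21 × €93.00 = €19.5300 per unit per year.
EOQ = √(2DS / H) = √(2 × 39,000 × 119 / 19.53).
= √(9,282,000 / 19.53) = √475,268.8172 ≈ 689.397.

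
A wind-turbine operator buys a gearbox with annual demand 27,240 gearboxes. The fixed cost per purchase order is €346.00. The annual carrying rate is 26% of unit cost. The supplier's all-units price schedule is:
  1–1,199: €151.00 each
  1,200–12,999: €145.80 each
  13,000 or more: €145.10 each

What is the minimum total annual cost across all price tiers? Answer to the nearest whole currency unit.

Holding cost per unit per year at price C is H = 0.26·C.
Evaluate total cost at each tier's feasible EOQ or, if the EOQ is below the tier, at the tier's minimum quantity.
EOQ at €151.00 = 692.9 (feasible in tier 1): TC = 27,240×€151.00 + (27,240/692.9)×346 + (692.9/2)×0.26×€151.00 = €4,140,443.94.
EOQ at €145.80 = 705.2 < 1200, so use break Q=1200: TC = 27,240×€145.80 + (27,240/1200.0)×346 + (1200.0/2)×0.26×€145.80 = €4,002,191.00.
EOQ at €145.10 = 706.9 < 13000, so use break Q=13000: TC = 27,240×€145.10 + (27,240/13000.0)×346 + (13000.0/2)×0.26×€145.10 = €4,198,468.00.
Lowest total cost among the candidates is at Q = 1200.0.

TC* ≈ €4,002,191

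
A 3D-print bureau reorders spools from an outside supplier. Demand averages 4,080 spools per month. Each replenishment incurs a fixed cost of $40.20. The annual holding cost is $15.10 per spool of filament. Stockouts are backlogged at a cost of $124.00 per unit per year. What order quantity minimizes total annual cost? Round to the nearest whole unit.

Q* ≈ 541 spools

Annual demand D = 4,080 × 12 = 48,960.
With planned backorders, Q* = √(2DS/H) · √((H+B)/B).
√(2DS/H) = √(2 × 48,960 × 40.2 / 15.1) = 510.576.
√((H+B)/B) = √((15.1+124)/124) = 1.0591.
Q* ≈ 540.770.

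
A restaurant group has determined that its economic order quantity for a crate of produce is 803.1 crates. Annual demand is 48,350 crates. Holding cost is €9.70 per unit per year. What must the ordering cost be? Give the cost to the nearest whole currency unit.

S ≈ €65

Invert the EOQ relation Q*² = 2DS/H.
From Q* = √(2DS/H): S = Q*²H / (2D) = 803.1² × 9.7 / (2 × 48,350) = 64.6971.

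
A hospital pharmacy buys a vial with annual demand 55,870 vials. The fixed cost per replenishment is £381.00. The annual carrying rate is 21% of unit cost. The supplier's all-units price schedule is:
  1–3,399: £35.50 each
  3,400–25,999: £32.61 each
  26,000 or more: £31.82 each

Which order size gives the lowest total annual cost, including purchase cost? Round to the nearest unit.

Q* ≈ 3,400 vials

Holding cost per unit per year at price C is H = 0.21·C.
Candidates are each tier's EOQ (if it falls in that tier) and each price-break quantity.
EOQ at £35.50 = 2389.7 (feasible in tier 1): TC = 55,870×£35.50 + (55,870/2389.7)×381 + (2389.7/2)×0.21×£35.50 = £2,001,200.20.
EOQ at £32.61 = 2493.3 < 3400, so use break Q=3400: TC = 55,870×£32.61 + (55,870/3400.0)×381 + (3400.0/2)×0.21×£32.61 = £1,839,823.20.
EOQ at £31.82 = 2524.1 < 26000, so use break Q=26000: TC = 55,870×£31.82 + (55,870/26000.0)×381 + (26000.0/2)×0.21×£31.82 = £1,865,470.71.
Lowest total cost is £1,839,823.20 at Q = 3400.0.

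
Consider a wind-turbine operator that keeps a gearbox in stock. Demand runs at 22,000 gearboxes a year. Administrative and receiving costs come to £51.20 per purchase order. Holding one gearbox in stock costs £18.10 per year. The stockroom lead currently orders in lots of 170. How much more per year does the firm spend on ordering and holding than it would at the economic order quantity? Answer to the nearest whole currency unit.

Extra cost ≈ £1,779 per year

EOQ = √(2DS/H) = √(2 × 22,000 × 51.2 / 18.1) ≈ 352.79.
Cost at Q* = (D/Q*)S + (Q*/2)H = √(2DSH) ≈ £6,385.58.
Cost at Q = 170: (22,000/170)×51.2 + (170/2)×18.1 = £6,625.88 + £1,538.50 = £8,164.38.
Excess = £8,164.38 − £6,385.58 = £1,778.80.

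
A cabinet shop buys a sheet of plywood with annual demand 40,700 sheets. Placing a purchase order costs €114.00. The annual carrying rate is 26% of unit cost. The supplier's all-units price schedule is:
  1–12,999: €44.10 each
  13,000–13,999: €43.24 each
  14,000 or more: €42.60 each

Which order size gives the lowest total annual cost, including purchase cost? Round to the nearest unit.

Q* ≈ 900 sheets

Holding cost per unit per year at price C is H = 0.26·C.
Candidates are each tier's EOQ (if it falls in that tier) and each price-break quantity.
EOQ at €44.10 = 899.6 (feasible in tier 1): TC = 40,700×€44.10 + (40,700/899.6)×114 + (899.6/2)×0.26×€44.10 = €1,805,185.03.
EOQ at €43.24 = 908.5 < 13000, so use break Q=13000: TC = 40,700×€43.24 + (40,700/13000.0)×114 + (13000.0/2)×0.26×€43.24 = €1,833,300.51.
EOQ at €42.60 = 915.3 < 14000, so use break Q=14000: TC = 40,700×€42.60 + (40,700/14000.0)×114 + (14000.0/2)×0.26×€42.60 = €1,811,683.41.
Lowest total cost is €1,805,185.03 at Q = 899.6.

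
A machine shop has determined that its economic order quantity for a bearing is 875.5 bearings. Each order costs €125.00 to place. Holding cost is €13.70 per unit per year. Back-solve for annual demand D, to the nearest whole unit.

Invert the EOQ relation Q*² = 2DS/H.
From Q* = √(2DS/H): D = Q*²H / (2S) = 875.5² × 13.7 / (2 × 125) = 42004.214.

D ≈ 42,004 bearings per year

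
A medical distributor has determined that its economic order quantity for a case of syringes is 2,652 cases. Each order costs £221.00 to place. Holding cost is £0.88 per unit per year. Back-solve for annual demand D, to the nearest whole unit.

D ≈ 14,003 cases per year

Squaring Q* = √(2DS/H) gives Q*² = 2DS/H.
From Q* = √(2DS/H): D = Q*²H / (2S) = 2,652² × 0.88 / (2 × 221) = 14002.560.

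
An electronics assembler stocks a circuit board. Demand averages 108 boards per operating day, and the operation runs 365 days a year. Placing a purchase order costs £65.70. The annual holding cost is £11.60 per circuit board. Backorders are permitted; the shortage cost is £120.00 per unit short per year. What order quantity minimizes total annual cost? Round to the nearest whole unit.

Q* ≈ 700 boards

Annual demand D = 108 × 365 = 39,420.
With planned backorders, Q* = √(2DS/H) · √((H+B)/B).
√(2DS/H) = √(2 × 39,420 × 65.7 / 11.6) = 668.232.
√((H+B)/B) = √((11.6+120)/120) = 1.0472.
Q* ≈ 699.785.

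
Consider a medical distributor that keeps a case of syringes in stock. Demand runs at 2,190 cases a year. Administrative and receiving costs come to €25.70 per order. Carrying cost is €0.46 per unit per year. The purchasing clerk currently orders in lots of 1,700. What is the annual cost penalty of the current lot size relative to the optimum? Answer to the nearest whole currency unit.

Extra cost ≈ €197 per year

EOQ = √(2DS/H) = √(2 × 2,190 × 25.7 / 0.46) ≈ 494.68.
Cost at Q* = (D/Q*)S + (Q*/2)H = √(2DSH) ≈ €227.55.
Cost at Q = 1,700: (2,190/1,700)×25.7 + (1,700/2)×0.46 = €33.11 + €391.00 = €424.11.
Excess = €424.11 − €227.55 = €196.55.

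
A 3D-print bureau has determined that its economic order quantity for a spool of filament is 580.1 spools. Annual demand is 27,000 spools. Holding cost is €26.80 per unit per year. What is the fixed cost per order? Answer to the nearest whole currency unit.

Squaring Q* = √(2DS/H) gives Q*² = 2DS/H.
From Q* = √(2DS/H): S = Q*²H / (2D) = 580.1² × 26.8 / (2 × 27,000) = 167.0116.

S ≈ €167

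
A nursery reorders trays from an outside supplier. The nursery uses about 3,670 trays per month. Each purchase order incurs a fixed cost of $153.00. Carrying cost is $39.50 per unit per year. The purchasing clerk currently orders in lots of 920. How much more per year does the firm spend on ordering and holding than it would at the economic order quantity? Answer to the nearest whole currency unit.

Extra cost ≈ $2,422 per year

Annual demand D = 3,670 × 12 = 44,040.
EOQ = √(2DS/H) = √(2 × 44,040 × 153 / 39.5) ≈ 584.10.
Cost at Q* = (D/Q*)S + (Q*/2)H = √(2DSH) ≈ $23,071.88.
Cost at Q = 920: (44,040/920)×153 + (920/2)×39.5 = $7,324.04 + $18,170.00 = $25,494.04.
Excess = $25,494.04 − $23,071.88 = $2,422.17.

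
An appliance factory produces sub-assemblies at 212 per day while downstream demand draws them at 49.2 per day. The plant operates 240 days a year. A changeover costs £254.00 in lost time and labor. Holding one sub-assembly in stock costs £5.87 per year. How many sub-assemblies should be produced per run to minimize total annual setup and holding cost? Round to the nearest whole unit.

Q* ≈ 1,154 sub-assemblies

Annual demand D = 49.2 × 240 = 11,808.
Production build-up factor (1 − d/p) = 1 − 49.2/212 = 0.7679.
Q* = √(2DS / (H(1 − d/p))) = √(2 × 11,808 × 254 / (5.87 × 0.7679)).
= √(5,998,464 / 4.5077) ≈ 1153.564.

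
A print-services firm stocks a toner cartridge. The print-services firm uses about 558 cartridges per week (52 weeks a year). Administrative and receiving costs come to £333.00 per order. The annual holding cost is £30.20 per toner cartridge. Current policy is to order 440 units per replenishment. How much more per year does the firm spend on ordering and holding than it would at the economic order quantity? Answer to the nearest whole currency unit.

Annual demand D = 558 × 52 = 29,016.
EOQ = √(2DS/H) = √(2 × 29,016 × 333 / 30.2) ≈ 799.93.
Cost at Q* = (D/Q*)S + (Q*/2)H = √(2DSH) ≈ £24,157.91.
Cost at Q = 440: (29,016/440)×333 + (440/2)×30.2 = £21,959.84 + £6,644.00 = £28,603.84.
Excess = £28,603.84 − £24,157.91 = £4,445.93.

Extra cost ≈ £4,446 per year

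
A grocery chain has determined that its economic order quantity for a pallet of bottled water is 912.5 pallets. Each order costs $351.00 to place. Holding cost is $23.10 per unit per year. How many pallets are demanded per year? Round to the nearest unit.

Invert the EOQ relation Q*² = 2DS/H.
From Q* = √(2DS/H): D = Q*²H / (2S) = 912.5² × 23.1 / (2 × 351) = 27399.372.

D ≈ 27,399 pallets per year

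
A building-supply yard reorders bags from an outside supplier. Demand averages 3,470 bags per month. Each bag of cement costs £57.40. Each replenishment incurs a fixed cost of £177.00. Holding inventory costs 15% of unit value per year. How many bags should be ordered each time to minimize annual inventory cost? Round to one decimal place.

Q* ≈ 1,308.4 bags

Annual demand D = 3,470 × 12 = 41,640.
Holding cost H = 0.15 × £57.40 = £8.6100 per unit per year.
EOQ = √(2DS / H) = √(2 × 41,640 × 177 / 8.61).
= √(14,740,560 / 8.61) = √1,712,027.8746 ≈ 1308.445.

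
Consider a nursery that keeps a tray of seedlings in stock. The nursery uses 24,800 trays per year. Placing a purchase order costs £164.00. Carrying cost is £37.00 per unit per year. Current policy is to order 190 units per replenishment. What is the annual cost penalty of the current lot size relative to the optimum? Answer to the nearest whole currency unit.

EOQ = √(2DS/H) = √(2 × 24,800 × 164 / 37) ≈ 468.88.
Cost at Q* = (D/Q*)S + (Q*/2)H = √(2DSH) ≈ £17,348.57.
Cost at Q = 190: (24,800/190)×164 + (190/2)×37 = £21,406.32 + £3,515.00 = £24,921.32.
Excess = £24,921.32 − £17,348.57 = £7,572.75.

Extra cost ≈ £7,573 per year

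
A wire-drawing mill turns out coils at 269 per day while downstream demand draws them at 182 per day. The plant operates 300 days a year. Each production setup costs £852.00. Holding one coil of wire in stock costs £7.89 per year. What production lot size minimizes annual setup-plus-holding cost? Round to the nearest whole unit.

Annual demand D = 182 × 300 = 54,600.
Production build-up factor (1 − d/p) = 1 − 182/269 = 0.3234.
Q* = √(2DS / (H(1 − d/p))) = √(2 × 54,600 × 852 / (7.89 × 0.3234)).
= √(93,038,400 / 2.5518) ≈ 6038.223.

Q* ≈ 6,038 coils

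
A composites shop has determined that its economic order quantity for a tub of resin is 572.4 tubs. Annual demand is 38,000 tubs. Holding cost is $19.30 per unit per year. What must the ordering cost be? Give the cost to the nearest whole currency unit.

S ≈ $83

Invert the EOQ relation Q*² = 2DS/H.
From Q* = √(2DS/H): S = Q*²H / (2D) = 572.4² × 19.3 / (2 × 38,000) = 83.2038.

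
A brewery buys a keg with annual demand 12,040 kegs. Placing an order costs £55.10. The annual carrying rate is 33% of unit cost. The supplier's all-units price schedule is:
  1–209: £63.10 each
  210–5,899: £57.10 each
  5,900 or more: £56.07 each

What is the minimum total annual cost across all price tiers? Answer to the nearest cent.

Holding cost per unit per year at price C is H = 0.33·C.
Evaluate total cost at each tier's feasible EOQ or, if the EOQ is below the tier, at the tier's minimum quantity.
Tier 1 (£63.10): EOQ = 252.4 exceeds tier's upper bound 209, so this tier is dominated.
EOQ at £57.10 = 265.4 (feasible in tier 2): TC = 12,040×£57.10 + (12,040/265.4)×55.1 + (265.4/2)×0.33×£57.10 = £692,484.10.
EOQ at £56.07 = 267.8 < 5900, so use break Q=5900: TC = 12,040×£56.07 + (12,040/5900.0)×55.1 + (5900.0/2)×0.33×£56.07 = £729,779.39.
Lowest total cost among the candidates is at Q = 265.4.

TC* ≈ £692,484.10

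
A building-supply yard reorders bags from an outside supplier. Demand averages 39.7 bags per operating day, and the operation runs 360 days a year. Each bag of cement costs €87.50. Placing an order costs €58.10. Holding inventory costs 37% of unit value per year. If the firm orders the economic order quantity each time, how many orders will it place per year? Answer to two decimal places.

Annual demand D = 39.7 × 360 = 14,292.
Holding cost H = 0.37 × €87.50 = €32.3750 per unit per year.
The optimal lot size = √(2DS/H) = √(2 × 14,292 × 58.1 / 32.375) ≈ 226.49.
Orders per year = D / Q* = 14,292 / 226.49 ≈ 63.103.

N ≈ 63.10 orders per year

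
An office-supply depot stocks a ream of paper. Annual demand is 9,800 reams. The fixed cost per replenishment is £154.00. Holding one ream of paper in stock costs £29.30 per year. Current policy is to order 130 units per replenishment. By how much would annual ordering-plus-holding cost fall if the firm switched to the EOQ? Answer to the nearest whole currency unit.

Extra cost ≈ £4,110 per year

EOQ = √(2DS/H) = √(2 × 9,800 × 154 / 29.3) ≈ 320.96.
Cost at Q* = (D/Q*)S + (Q*/2)H = √(2DSH) ≈ £9,404.21.
Cost at Q = 130: (9,800/130)×154 + (130/2)×29.3 = £11,609.23 + £1,904.50 = £13,513.73.
Excess = £13,513.73 − £9,404.21 = £4,109.52.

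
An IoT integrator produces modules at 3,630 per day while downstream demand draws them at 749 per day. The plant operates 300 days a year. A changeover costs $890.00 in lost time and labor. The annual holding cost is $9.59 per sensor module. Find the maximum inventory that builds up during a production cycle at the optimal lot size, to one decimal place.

Annual demand D = 749 × 300 = 224,700.
Production build-up factor (1 − d/p) = 1 − 749/3,630 = 0.7937.
Q* = √(2DS / (H(1 − d/p))) = √(2 × 224,700 × 890 / (9.59 × 0.7937)).
= √(399,966,000 / 7.6112) ≈ 7249.097.
Maximum inventory = Q*(1 − d/p) = 7249.097 × 0.7937 ≈ 5753.347.

I_max ≈ 5,753.3 modules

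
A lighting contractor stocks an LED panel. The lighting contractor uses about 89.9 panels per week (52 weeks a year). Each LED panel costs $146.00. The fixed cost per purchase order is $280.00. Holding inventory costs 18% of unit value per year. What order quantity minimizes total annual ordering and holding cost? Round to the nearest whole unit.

Q* ≈ 316 panels

Annual demand D = 89.9 × 52 = 4,674.8.
Holding cost H = 0.18 × $146.00 = $26.2800 per unit per year.
EOQ = √(2DS / H) = √(2 × 4,674.8 × 280 / 26.28).
= √(2,617,888 / 26.28) = √99,615.2207 ≈ 315.619.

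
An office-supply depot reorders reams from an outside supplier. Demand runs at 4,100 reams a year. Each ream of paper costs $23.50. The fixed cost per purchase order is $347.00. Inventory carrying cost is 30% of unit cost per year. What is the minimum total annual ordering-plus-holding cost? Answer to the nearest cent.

TC* ≈ $4,478.85

Holding cost H = 0.30 × $23.50 = $7.0500 per unit per year.
EOQ = √(2DS/H) = √(2 × 4,100 × 347 / 7.05) ≈ 635.30.
At the optimum the two cost components are equal, so total cost = 2·(Q*/2)H = Q*·H.
Minimum total = √(2DSH) = √(2 × 4,100 × 347 × 7.05) ≈ 4478.847.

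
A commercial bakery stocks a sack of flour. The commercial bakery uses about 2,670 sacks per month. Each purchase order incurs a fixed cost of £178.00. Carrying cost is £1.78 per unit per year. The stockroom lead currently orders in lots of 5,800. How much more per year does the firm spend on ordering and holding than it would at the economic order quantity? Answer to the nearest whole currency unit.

Extra cost ≈ £1,639 per year

Annual demand D = 2,670 × 12 = 32,040.
EOQ = √(2DS/H) = √(2 × 32,040 × 178 / 1.78) ≈ 2531.40.
Cost at Q* = (D/Q*)S + (Q*/2)H = √(2DSH) ≈ £4,505.90.
Cost at Q = 5,800: (32,040/5,800)×178 + (5,800/2)×1.78 = £983.30 + £5,162.00 = £6,145.30.
Excess = £6,145.30 − £4,505.90 = £1,639.40.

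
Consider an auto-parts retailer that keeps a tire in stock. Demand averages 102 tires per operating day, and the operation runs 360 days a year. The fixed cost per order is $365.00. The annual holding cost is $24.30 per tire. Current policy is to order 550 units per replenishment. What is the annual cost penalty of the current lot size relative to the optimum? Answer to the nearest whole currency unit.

Annual demand D = 102 × 360 = 36,720.
EOQ = √(2DS/H) = √(2 × 36,720 × 365 / 24.3) ≈ 1050.29.
Cost at Q* = (D/Q*)S + (Q*/2)H = √(2DSH) ≈ $25,522.07.
Cost at Q = 550: (36,720/550)×365 + (550/2)×24.3 = $24,368.73 + $6,682.50 = $31,051.23.
Excess = $31,051.23 − $25,522.07 = $5,529.16.

Extra cost ≈ $5,529 per year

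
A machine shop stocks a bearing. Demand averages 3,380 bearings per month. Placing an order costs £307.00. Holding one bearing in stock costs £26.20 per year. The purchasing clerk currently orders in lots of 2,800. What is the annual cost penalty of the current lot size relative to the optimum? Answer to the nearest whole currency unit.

Extra cost ≈ £15,583 per year

Annual demand D = 3,380 × 12 = 40,560.
EOQ = √(2DS/H) = √(2 × 40,560 × 307 / 26.2) ≈ 974.95.
Cost at Q* = (D/Q*)S + (Q*/2)H = √(2DSH) ≈ £25,543.70.
Cost at Q = 2,800: (40,560/2,800)×307 + (2,800/2)×26.2 = £4,447.11 + £36,680.00 = £41,127.11.
Excess = £41,127.11 − £25,543.70 = £15,583.41.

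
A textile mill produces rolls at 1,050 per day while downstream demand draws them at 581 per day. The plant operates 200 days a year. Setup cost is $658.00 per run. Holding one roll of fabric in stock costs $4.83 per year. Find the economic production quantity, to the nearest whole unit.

Annual demand D = 581 × 200 = 116,200.
Production build-up factor (1 − d/p) = 1 − 581/1,050 = 0.4467.
Q* = √(2DS / (H(1 − d/p))) = √(2 × 116,200 × 658 / (4.83 × 0.4467)).
= √(152,919,200 / 2.1574) ≈ 8419.100.

Q* ≈ 8,419 rolls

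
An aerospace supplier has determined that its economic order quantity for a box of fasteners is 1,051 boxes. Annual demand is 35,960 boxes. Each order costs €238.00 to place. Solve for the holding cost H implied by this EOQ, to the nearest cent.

H ≈ €15.50

Invert the EOQ relation Q*² = 2DS/H.
From Q* = √(2DS/H): H = 2DS / Q*² = 2 × 35,960 × 238 / 1,051² = 15.4961.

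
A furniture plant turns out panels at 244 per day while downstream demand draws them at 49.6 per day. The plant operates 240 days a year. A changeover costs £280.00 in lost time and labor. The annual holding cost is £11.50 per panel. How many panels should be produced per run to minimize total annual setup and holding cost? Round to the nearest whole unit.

Q* ≈ 853 panels

Annual demand D = 49.6 × 240 = 11,904.
Production build-up factor (1 − d/p) = 1 − 49.6/244 = 0.7967.
Q* = √(2DS / (H(1 − d/p))) = √(2 × 11,904 × 280 / (11.5 × 0.7967)).
= √(6,666,240 / 9.1623) ≈ 852.979.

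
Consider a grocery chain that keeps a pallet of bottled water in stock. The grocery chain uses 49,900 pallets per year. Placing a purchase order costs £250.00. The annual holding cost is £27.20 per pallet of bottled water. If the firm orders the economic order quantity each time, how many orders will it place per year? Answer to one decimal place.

N ≈ 52.1 orders per year

Q* = √(2DS/H) = √(2 × 49,900 × 250 / 27.2) ≈ 957.75.
Orders per year = D / Q* = 49,900 / 957.75 ≈ 52.101.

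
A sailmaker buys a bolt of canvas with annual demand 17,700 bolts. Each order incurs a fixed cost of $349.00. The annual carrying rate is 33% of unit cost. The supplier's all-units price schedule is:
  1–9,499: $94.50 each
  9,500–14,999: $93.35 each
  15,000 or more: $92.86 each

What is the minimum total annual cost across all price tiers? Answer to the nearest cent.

TC* ≈ $1,692,278.50

Holding cost per unit per year at price C is H = 0.33·C.
Evaluate total cost at each tier's feasible EOQ or, if the EOQ is below the tier, at the tier's minimum quantity.
EOQ at $94.50 = 629.4 (feasible in tier 1): TC = 17,700×$94.50 + (17,700/629.4)×349 + (629.4/2)×0.33×$94.50 = $1,692,278.50.
EOQ at $93.35 = 633.3 < 9500, so use break Q=9500: TC = 17,700×$93.35 + (17,700/9500.0)×349 + (9500.0/2)×0.33×$93.35 = $1,799,271.37.
EOQ at $92.86 = 635.0 < 15000, so use break Q=15000: TC = 17,700×$92.86 + (17,700/15000.0)×349 + (15000.0/2)×0.33×$92.86 = $1,873,862.32.
Lowest total cost among the candidates is at Q = 629.4.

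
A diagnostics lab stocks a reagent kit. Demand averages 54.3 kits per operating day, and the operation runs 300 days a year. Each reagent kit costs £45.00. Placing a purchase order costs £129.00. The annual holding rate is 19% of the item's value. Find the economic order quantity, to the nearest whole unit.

Annual demand D = 54.3 × 300 = 16,290.
Holding cost H = 0.19 × £45.00 = £8.5500 per unit per year.
EOQ = √(2DS / H) = √(2 × 16,290 × 129 / 8.55).
= √(4,202,820 / 8.55) = √491,557.8947 ≈ 701.112.

Q* ≈ 701 kits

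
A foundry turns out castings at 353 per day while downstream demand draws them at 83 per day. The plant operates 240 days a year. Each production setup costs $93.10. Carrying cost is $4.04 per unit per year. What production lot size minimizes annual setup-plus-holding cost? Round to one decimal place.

Annual demand D = 83 × 240 = 19,920.
Production build-up factor (1 − d/p) = 1 − 83/353 = 0.7649.
Q* = √(2DS / (H(1 − d/p))) = √(2 × 19,920 × 93.1 / (4.04 × 0.7649)).
= √(3,709,104 / 3.0901) ≈ 1095.593.

Q* ≈ 1,095.6 castings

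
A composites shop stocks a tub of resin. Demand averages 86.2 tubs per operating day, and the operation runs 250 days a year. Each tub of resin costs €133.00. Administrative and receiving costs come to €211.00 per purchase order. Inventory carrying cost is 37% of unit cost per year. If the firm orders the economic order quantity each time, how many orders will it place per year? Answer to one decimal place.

Annual demand D = 86.2 × 250 = 21,550.
Holding cost H = 0.37 × €133.00 = €49.2100 per unit per year.
Q* = √(2DS/H) = √(2 × 21,550 × 211 / 49.21) ≈ 429.89.
Orders per year = D / Q* = 21,550 / 429.89 ≈ 50.130.

N ≈ 50.1 orders per year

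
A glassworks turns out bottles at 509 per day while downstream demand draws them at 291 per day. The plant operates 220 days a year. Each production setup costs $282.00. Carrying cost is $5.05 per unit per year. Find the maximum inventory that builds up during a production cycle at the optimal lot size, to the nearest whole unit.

Annual demand D = 291 × 220 = 64,020.
Production build-up factor (1 − d/p) = 1 − 291/509 = 0.4283.
Q* = √(2DS / (H(1 − d/p))) = √(2 × 64,020 × 282 / (5.05 × 0.4283)).
= √(36,107,280 / 2.1629) ≈ 4085.849.
Maximum inventory = Q*(1 − d/p) = 4085.849 × 0.4283 ≈ 1749.932.

I_max ≈ 1,750 bottles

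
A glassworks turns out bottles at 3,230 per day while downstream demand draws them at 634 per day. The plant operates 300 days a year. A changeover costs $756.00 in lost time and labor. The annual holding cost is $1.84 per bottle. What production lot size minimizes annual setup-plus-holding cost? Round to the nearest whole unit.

Annual demand D = 634 × 300 = 190,200.
Production build-up factor (1 − d/p) = 1 − 634/3,230 = 0.8037.
Q* = √(2DS / (H(1 − d/p))) = √(2 × 190,200 × 756 / (1.84 × 0.8037)).
= √(287,582,400 / 1.4788) ≈ 13945.085.

Q* ≈ 13,945 bottles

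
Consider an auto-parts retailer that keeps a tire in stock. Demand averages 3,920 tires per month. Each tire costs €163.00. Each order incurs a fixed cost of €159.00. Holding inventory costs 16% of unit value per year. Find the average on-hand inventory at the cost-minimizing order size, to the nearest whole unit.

Annual demand D = 3,920 × 12 = 47,040.
Holding cost H = 0.16 × €163.00 = €26.0800 per unit per year.
EOQ = √(2DS/H) = √(2 × 47,040 × 159 / 26.08) ≈ 757.34.
Average inventory = Q*/2 ≈ 757.34 / 2 = 378.672.

Average inventory ≈ 379 tires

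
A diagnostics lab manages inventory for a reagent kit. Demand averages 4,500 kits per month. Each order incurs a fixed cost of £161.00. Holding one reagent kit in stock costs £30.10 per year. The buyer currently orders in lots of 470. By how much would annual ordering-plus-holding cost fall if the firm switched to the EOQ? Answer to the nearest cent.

Extra cost ≈ £2,693.90 per year

Annual demand D = 4,500 × 12 = 54,000.
EOQ = √(2DS/H) = √(2 × 54,000 × 161 / 30.1) ≈ 760.05.
Cost at Q* = (D/Q*)S + (Q*/2)H = √(2DSH) ≈ £22,877.47.
Cost at Q = 470: (54,000/470)×161 + (470/2)×30.1 = £18,497.87 + £7,073.50 = £25,571.37.
Excess = £25,571.37 − £22,877.47 = £2,693.90.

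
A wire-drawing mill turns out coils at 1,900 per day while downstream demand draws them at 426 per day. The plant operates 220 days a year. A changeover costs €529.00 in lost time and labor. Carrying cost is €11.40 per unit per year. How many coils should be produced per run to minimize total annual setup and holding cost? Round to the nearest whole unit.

Annual demand D = 426 × 220 = 93,720.
Production build-up factor (1 − d/p) = 1 − 426/1,900 = 0.7758.
Q* = √(2DS / (H(1 − d/p))) = √(2 × 93,720 × 529 / (11.4 × 0.7758)).
= √(99,155,760 / 8.844) ≈ 3348.379.

Q* ≈ 3,348 coils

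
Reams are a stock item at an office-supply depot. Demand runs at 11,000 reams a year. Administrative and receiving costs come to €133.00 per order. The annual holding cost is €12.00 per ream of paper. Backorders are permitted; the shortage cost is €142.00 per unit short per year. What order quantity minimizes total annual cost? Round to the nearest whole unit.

Q* ≈ 514 reams

With planned backorders, Q* = √(2DS/H) · √((H+B)/B).
√(2DS/H) = √(2 × 11,000 × 133 / 12) = 493.795.
√((H+B)/B) = √((12+142)/142) = 1.0414.
Q* ≈ 514.236.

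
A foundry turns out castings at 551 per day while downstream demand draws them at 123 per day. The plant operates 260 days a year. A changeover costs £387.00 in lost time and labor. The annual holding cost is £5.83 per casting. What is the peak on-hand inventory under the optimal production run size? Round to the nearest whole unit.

Annual demand D = 123 × 260 = 31,980.
Production build-up factor (1 − d/p) = 1 − 123/551 = 0.7768.
Q* = √(2DS / (H(1 − d/p))) = √(2 × 31,980 × 387 / (5.83 × 0.7768)).
= √(24,752,520 / 4.5286) ≈ 2337.918.
Maximum inventory = Q*(1 − d/p) = 2337.918 × 0.7768 ≈ 1816.024.

I_max ≈ 1,816 castings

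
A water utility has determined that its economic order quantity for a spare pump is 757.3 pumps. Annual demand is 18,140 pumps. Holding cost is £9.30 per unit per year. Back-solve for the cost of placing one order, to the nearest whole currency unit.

The basic EOQ model gives Q* = √(2DS/H); rearrange for the unknown.
From Q* = √(2DS/H): S = Q*²H / (2D) = 757.3² × 9.3 / (2 × 18,140) = 147.0116.

S ≈ £147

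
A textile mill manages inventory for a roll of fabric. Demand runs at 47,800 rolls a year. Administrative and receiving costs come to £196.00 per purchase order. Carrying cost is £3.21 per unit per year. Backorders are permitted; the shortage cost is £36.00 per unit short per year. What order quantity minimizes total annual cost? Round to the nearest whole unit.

Q* ≈ 2,521 rolls

With planned backorders, Q* = √(2DS/H) · √((H+B)/B).
√(2DS/H) = √(2 × 47,800 × 196 / 3.21) = 2416.042.
√((H+B)/B) = √((3.21+36)/36) = 1.0436.
Q* ≈ 2521.457.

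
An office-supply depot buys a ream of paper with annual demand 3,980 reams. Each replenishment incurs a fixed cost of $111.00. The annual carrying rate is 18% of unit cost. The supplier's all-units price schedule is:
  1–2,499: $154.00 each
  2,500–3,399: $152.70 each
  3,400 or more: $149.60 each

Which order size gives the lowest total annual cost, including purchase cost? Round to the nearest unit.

Q* ≈ 179 reams

Holding cost per unit per year at price C is H = 0.18·C.
Candidates are each tier's EOQ (if it falls in that tier) and each price-break quantity.
EOQ at $154.00 = 178.5 (feasible in tier 1): TC = 3,980×$154.00 + (3,980/178.5)×111 + (178.5/2)×0.18×$154.00 = $617,868.97.
EOQ at $152.70 = 179.3 < 2500, so use break Q=2500: TC = 3,980×$152.70 + (3,980/2500.0)×111 + (2500.0/2)×0.18×$152.70 = $642,280.21.
EOQ at $149.60 = 181.1 < 3400, so use break Q=3400: TC = 3,980×$149.60 + (3,980/3400.0)×111 + (3400.0/2)×0.18×$149.60 = $641,315.54.
Lowest total cost is $617,868.97 at Q = 178.5.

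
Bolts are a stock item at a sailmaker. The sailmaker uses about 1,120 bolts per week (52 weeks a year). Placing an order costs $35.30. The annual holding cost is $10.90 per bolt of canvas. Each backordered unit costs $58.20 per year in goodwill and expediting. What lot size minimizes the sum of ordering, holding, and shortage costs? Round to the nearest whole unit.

Annual demand D = 1,120 × 52 = 58,240.
With planned backorders, Q* = √(2DS/H) · √((H+B)/B).
√(2DS/H) = √(2 × 58,240 × 35.3 / 10.9) = 614.186.
√((H+B)/B) = √((10.9+58.2)/58.2) = 1.0896.
Q* ≈ 669.233.

Q* ≈ 669 bolts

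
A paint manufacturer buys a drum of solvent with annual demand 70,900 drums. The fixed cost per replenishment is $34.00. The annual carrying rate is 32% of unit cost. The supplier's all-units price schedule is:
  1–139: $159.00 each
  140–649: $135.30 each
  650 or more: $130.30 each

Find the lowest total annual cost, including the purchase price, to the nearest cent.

Holding cost per unit per year at price C is H = 0.32·C.
For each price level, check whether its EOQ is feasible; otherwise the best quantity at that price is the breakpoint.
Tier 1 ($159.00): EOQ = 307.8 exceeds tier's upper bound 139, so this tier is dominated.
EOQ at $135.30 = 333.7 (feasible in tier 2): TC = 70,900×$135.30 + (70,900/333.7)×34 + (333.7/2)×0.32×$135.30 = $9,607,217.79.
EOQ at $130.30 = 340.0 < 650, so use break Q=650: TC = 70,900×$130.30 + (70,900/650.0)×34 + (650.0/2)×0.32×$130.30 = $9,255,529.82.
Lowest total cost among the candidates is at Q = 650.0.

TC* ≈ $9,255,529.82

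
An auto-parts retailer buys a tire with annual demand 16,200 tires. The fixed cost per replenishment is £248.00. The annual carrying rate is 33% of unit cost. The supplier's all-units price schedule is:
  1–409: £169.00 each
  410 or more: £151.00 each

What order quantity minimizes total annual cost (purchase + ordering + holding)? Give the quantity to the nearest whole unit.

Holding cost per unit per year at price C is H = 0.33·C.
For each price level, check whether its EOQ is feasible; otherwise the best quantity at that price is the breakpoint.
EOQ at £169.00 = 379.6 (feasible in tier 1): TC = 16,200×£169.00 + (16,200/379.6)×248 + (379.6/2)×0.33×£169.00 = £2,758,968.92.
EOQ at £151.00 = 401.6 < 410, so use break Q=410: TC = 16,200×£151.00 + (16,200/410.0)×248 + (410.0/2)×0.33×£151.00 = £2,466,214.17.
Lowest total cost is £2,466,214.17 at Q = 410.0.

Q* ≈ 410 tires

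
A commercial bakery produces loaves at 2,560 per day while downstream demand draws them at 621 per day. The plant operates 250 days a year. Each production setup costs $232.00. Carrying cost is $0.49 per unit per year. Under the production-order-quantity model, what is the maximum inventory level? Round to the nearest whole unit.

Annual demand D = 621 × 250 = 155,250.
Production build-up factor (1 − d/p) = 1 − 621/2,560 = 0.7574.
Q* = √(2DS / (H(1 − d/p))) = √(2 × 155,250 × 232 / (0.49 × 0.7574)).
= √(72,036,000 / 0.3711) ≈ 13931.819.
Maximum inventory = Q*(1 − d/p) = 13931.819 × 0.7574 ≈ 10552.265.

I_max ≈ 10,552 loaves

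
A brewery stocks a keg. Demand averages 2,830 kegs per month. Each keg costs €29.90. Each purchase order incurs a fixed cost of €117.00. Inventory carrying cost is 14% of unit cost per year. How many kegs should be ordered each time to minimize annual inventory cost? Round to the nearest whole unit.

Annual demand D = 2,830 × 12 = 33,960.
Holding cost H = 0.14 × €29.90 = €4.1860 per unit per year.
EOQ = √(2DS / H) = √(2 × 33,960 × 117 / 4.186).
= √(7,946,640 / 4.186) = √1,898,385.0932 ≈ 1377.819.

Q* ≈ 1,378 kegs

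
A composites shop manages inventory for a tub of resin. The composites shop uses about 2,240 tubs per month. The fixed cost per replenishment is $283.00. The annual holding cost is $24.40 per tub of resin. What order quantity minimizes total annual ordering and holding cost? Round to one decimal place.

Annual demand D = 2,240 × 12 = 26,880.
EOQ = √(2DS / H) = √(2 × 26,880 × 283 / 24.4).
= √(15,214,080 / 24.4) = √623,527.8689 ≈ 789.638.

Q* ≈ 789.6 tubs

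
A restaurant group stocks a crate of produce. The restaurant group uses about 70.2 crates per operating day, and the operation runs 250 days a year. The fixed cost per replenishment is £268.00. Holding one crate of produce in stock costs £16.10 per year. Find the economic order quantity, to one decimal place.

Q* ≈ 764.4 crates

Annual demand D = 70.2 × 250 = 17,550.
EOQ = √(2DS / H) = √(2 × 17,550 × 268 / 16.1).
= √(9,406,800 / 16.1) = √584,273.2919 ≈ 764.378.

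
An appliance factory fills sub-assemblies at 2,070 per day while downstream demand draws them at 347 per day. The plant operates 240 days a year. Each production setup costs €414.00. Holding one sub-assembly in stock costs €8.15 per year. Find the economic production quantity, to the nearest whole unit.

Q* ≈ 3,188 sub-assemblies

Annual demand D = 347 × 240 = 83,280.
Production build-up factor (1 − d/p) = 1 − 347/2,070 = 0.8324.
Q* = √(2DS / (H(1 − d/p))) = √(2 × 83,280 × 414 / (8.15 × 0.8324)).
= √(68,955,840 / 6.7838) ≈ 3188.227.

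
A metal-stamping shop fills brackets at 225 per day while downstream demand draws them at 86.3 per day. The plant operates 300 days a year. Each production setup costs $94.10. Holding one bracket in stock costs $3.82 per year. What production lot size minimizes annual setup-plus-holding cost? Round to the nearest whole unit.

Q* ≈ 1,438 brackets

Annual demand D = 86.3 × 300 = 25,890.
Production build-up factor (1 − d/p) = 1 − 86.3/225 = 0.6164.
Q* = √(2DS / (H(1 − d/p))) = √(2 × 25,890 × 94.1 / (3.82 × 0.6164)).
= √(4,872,498 / 2.3548) ≈ 1438.458.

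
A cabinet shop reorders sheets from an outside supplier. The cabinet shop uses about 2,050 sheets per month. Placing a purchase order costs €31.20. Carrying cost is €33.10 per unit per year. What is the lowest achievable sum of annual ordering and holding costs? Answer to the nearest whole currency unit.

TC* ≈ €7,128

Annual demand D = 2,050 × 12 = 24,600.
Q* = √(2DS/H) = √(2 × 24,600 × 31.2 / 33.1) ≈ 215.35.
At the optimum the two cost components are equal, so total cost = 2·(Q*/2)H = Q*·H.
Minimum total = √(2DSH) = √(2 × 24,600 × 31.2 × 33.1) ≈ 7128.101.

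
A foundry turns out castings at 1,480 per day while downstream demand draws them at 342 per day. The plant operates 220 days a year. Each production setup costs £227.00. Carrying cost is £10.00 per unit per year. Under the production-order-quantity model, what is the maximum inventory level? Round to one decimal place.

I_max ≈ 1,620.7 castings

Annual demand D = 342 × 220 = 75,240.
Production build-up factor (1 − d/p) = 1 − 342/1,480 = 0.7689.
Q* = √(2DS / (H(1 − d/p))) = √(2 × 75,240 × 227 / (10 × 0.7689)).
= √(34,158,960 / 7.6892) ≈ 2107.716.
Maximum inventory = Q*(1 − d/p) = 2107.716 × 0.7689 ≈ 1620.663.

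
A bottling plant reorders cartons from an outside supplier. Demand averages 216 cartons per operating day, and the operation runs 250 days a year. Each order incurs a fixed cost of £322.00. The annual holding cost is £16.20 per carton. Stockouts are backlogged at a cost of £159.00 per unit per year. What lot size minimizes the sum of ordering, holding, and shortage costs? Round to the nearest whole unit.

Q* ≈ 1,538 cartons

Annual demand D = 216 × 250 = 54,000.
With planned backorders, Q* = √(2DS/H) · √((H+B)/B).
√(2DS/H) = √(2 × 54,000 × 322 / 16.2) = 1465.151.
√((H+B)/B) = √((16.2+159)/159) = 1.0497.
Q* ≈ 1537.980.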